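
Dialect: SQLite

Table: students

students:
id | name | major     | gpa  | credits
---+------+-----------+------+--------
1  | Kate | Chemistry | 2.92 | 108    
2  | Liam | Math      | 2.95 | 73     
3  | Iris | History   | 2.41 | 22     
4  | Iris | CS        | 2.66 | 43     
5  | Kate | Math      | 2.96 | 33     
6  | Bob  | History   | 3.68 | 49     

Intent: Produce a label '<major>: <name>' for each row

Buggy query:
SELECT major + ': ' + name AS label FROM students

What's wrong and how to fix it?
Bug: SQLite uses || for string concatenation; + coerces text to numbers (yielding 0)

Fix: Replace + with || to concatenate text

Corrected query:
SELECT major || ': ' || name AS label FROM students

Result:
label          
---------------
Chemistry: Kate
Math: Liam     
History: Iris  
CS: Iris       
Math: Kate     
History: Bob   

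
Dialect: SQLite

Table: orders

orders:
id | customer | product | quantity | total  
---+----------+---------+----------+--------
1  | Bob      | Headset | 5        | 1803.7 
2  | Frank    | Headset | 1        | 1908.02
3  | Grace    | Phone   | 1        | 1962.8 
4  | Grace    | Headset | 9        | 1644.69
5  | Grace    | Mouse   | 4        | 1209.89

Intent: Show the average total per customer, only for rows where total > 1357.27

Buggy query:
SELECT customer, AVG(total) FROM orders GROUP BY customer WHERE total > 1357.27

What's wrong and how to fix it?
Bug: WHERE cannot follow GROUP BY

Fix: Place WHERE between FROM and GROUP BY

Corrected query:
SELECT customer, AVG(total) FROM orders WHERE total > 1357.27 GROUP BY customer

Result:
customer | AVG(total)
---------+-----------
Bob      | 1803.7    
Frank    | 1908.02   
Grace    | 1803.745  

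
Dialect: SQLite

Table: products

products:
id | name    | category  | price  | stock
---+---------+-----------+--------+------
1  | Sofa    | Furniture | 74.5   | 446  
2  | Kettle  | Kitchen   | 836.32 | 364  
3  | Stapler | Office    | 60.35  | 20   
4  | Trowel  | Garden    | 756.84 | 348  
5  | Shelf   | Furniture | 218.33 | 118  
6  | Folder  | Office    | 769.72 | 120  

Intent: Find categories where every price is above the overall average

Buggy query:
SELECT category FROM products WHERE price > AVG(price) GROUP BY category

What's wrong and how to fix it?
Bug: AVG() is an aggregate; it can't sit directly in WHERE

Fix: Compute the overall average in a scalar subquery and compare each group's MIN against it in HAVING

Corrected query:
SELECT category FROM products GROUP BY category HAVING MIN(price) > (SELECT AVG(price) FROM products)

Result:
category
--------
Garden  
Kitchen 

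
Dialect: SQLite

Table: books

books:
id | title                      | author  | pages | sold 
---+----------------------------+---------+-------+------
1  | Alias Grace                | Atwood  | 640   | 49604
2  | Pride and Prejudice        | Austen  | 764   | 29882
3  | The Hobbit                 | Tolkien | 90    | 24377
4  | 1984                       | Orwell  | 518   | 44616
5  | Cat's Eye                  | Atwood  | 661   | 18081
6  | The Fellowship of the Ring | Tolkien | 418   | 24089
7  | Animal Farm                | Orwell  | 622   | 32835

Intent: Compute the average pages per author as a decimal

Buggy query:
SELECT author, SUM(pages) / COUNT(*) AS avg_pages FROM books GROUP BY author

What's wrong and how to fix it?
Bug: Both operands are integers, so '/' performs integer division and truncates

Fix: Multiply by 1.0 (or CAST to REAL) to force floating-point division

Corrected query:
SELECT author, SUM(pages) * 1.0 / COUNT(*) AS avg_pages FROM books GROUP BY author

Result:
author  | avg_pages
--------+----------
Atwood  | 650.5    
Austen  | 764      
Orwell  | 570      
Tolkien | 254      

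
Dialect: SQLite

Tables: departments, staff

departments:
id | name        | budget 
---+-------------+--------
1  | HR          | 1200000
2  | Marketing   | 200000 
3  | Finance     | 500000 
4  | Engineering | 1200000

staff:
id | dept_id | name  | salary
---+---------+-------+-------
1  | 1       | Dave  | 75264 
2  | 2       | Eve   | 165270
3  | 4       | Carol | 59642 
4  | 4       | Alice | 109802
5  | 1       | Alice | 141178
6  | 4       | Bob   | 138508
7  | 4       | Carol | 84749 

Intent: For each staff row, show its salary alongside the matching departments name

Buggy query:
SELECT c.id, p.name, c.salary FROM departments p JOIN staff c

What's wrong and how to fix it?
Bug: JOIN with no ON clause produces a cartesian product; every staff row pairs with every departments row

Fix: Add ON c.dept_id = p.id to the JOIN

Corrected query:
SELECT c.id, p.name, c.salary FROM departments p JOIN staff c ON c.dept_id = p.id

Result:
id | name        | salary
---+-------------+-------
1  | HR          | 75264 
2  | Marketing   | 165270
3  | Engineering | 59642 
4  | Engineering | 109802
5  | HR          | 141178
6  | Engineering | 138508
7  | Engineering | 84749 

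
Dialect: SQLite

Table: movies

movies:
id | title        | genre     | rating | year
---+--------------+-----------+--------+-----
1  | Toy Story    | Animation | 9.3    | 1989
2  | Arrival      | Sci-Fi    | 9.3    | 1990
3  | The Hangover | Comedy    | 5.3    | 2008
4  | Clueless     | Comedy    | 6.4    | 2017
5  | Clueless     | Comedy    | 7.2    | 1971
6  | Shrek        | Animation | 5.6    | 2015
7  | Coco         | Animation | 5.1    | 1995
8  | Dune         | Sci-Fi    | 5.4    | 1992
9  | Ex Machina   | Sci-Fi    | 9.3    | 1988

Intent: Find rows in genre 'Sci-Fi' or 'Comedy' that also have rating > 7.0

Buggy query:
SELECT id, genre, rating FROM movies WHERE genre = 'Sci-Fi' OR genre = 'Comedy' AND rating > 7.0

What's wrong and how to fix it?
Bug: Without parentheses, AND is evaluated before OR, so the rating filter only applies to the 'Comedy' branch

Fix: Add parentheses around the OR so the AND applies to both alternatives

Corrected query:
SELECT id, genre, rating FROM movies WHERE (genre = 'Sci-Fi' OR genre = 'Comedy') AND rating > 7.0

Result:
id | genre  | rating
---+--------+-------
2  | Sci-Fi | 9.3   
5  | Comedy | 7.2   
9  | Sci-Fi | 9.3   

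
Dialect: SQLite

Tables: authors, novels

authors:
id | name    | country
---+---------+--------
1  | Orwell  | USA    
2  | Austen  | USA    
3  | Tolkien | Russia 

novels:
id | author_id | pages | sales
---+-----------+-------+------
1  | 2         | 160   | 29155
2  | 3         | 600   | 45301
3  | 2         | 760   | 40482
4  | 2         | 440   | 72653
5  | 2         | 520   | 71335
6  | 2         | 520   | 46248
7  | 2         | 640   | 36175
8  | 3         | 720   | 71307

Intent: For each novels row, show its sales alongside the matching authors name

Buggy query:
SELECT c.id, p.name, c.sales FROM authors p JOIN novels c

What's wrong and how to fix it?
Bug: Missing join condition: each novels row is matched to all authors rows instead of just its own

Fix: Specify the join condition linking the foreign key to the parent id

Corrected query:
SELECT c.id, p.name, c.sales FROM authors p JOIN novels c ON c.author_id = p.id

Result:
id | name    | sales
---+---------+------
1  | Austen  | 29155
2  | Tolkien | 45301
3  | Austen  | 40482
4  | Austen  | 72653
5  | Austen  | 71335
6  | Austen  | 46248
7  | Austen  | 36175
8  | Tolkien | 71307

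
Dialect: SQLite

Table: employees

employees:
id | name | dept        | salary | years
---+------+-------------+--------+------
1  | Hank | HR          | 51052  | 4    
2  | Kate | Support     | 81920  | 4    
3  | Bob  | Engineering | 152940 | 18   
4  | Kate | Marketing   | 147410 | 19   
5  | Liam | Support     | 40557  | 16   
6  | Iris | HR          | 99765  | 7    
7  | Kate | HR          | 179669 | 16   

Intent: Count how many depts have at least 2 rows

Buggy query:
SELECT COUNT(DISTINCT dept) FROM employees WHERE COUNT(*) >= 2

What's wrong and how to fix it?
Bug: COUNT(*) cannot appear in WHERE; the per-group count doesn't exist yet

Fix: Use a subquery that GROUPs and filters with HAVING, then count its rows

Corrected query:
SELECT COUNT(*) FROM (SELECT dept FROM employees GROUP BY dept HAVING COUNT(*) >= 2)

Result:
COUNT(*)
--------
2       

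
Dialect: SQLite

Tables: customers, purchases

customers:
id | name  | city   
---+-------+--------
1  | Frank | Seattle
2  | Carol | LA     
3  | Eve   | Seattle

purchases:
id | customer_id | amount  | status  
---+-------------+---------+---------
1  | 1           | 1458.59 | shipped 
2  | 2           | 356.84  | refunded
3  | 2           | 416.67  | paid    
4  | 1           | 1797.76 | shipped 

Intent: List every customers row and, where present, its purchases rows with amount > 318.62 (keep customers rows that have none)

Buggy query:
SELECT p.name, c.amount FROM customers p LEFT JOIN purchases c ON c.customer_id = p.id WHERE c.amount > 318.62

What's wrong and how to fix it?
Bug: Filtering c.amount in WHERE discards the NULL rows produced by LEFT JOIN, turning it into an inner join

Fix: Move the right-table condition into the ON clause so unmatched parents are kept

Corrected query:
SELECT p.name, c.amount FROM customers p LEFT JOIN purchases c ON c.customer_id = p.id AND c.amount > 318.62

Result:
name  | amount 
------+--------
Frank | 1458.59
Frank | 1797.76
Carol | 356.84 
Carol | 416.67 
Eve   | NULL   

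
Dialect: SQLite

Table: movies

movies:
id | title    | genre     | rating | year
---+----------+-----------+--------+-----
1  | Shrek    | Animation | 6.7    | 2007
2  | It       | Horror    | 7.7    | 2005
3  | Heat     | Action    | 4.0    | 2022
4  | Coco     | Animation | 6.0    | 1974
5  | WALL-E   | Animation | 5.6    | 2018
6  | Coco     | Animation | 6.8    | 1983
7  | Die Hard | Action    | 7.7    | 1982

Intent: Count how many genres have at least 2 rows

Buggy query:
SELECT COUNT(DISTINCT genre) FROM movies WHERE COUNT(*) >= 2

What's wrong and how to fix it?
Bug: COUNT(*) cannot appear in WHERE; the per-group count doesn't exist yet

Fix: Group first with HAVING COUNT(*) >= 2, then COUNT the resulting groups

Corrected query:
SELECT COUNT(*) FROM (SELECT genre FROM movies GROUP BY genre HAVING COUNT(*) >= 2)

Result:
COUNT(*)
--------
2       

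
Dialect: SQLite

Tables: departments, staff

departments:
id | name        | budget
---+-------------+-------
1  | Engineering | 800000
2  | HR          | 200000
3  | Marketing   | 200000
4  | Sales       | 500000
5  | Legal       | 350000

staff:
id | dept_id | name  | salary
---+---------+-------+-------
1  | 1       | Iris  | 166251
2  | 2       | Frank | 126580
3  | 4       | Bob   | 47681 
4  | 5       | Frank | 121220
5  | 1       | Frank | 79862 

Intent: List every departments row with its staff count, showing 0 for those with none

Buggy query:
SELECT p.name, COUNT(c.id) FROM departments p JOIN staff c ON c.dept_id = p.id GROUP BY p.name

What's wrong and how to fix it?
Bug: An inner join excludes parents with zero children

Fix: Switch to LEFT JOIN to retain unmatched parent rows

Corrected query:
SELECT p.name, COUNT(c.id) FROM departments p LEFT JOIN staff c ON c.dept_id = p.id GROUP BY p.name

Result:
name        | COUNT(c.id)
------------+------------
Engineering | 2          
HR          | 1          
Legal       | 1          
Marketing   | 0          
Sales       | 1          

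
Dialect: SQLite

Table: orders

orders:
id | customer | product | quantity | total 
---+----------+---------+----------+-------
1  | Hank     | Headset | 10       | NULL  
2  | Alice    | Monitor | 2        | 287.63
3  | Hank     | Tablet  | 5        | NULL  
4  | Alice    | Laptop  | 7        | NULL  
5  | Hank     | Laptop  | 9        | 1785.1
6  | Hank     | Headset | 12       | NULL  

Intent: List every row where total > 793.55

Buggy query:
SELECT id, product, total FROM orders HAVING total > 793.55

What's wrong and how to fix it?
Bug: HAVING filters the output of aggregation, but this query has no GROUP BY and no aggregate functions, so SQLite rejects it (HAVING clause on a non-aggregate query); the condition here is per row

Fix: Replace HAVING with WHERE since the condition applies to individual rows

Corrected query:
SELECT id, product, total FROM orders WHERE total > 793.55

Result:
id | product | total 
---+---------+-------
5  | Laptop  | 1785.1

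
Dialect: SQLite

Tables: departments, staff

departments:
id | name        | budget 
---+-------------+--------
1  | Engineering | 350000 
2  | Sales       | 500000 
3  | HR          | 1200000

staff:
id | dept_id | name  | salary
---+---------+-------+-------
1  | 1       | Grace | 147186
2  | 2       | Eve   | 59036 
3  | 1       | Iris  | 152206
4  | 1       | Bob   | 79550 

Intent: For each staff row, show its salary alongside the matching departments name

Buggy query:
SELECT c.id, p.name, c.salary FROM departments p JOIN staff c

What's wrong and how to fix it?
Bug: JOIN with no ON clause produces a cartesian product; every staff row pairs with every departments row

Fix: Specify the join condition linking the foreign key to the parent id

Corrected query:
SELECT c.id, p.name, c.salary FROM departments p JOIN staff c ON c.dept_id = p.id

Result:
id | name        | salary
---+-------------+-------
1  | Engineering | 147186
2  | Sales       | 59036 
3  | Engineering | 152206
4  | Engineering | 79550 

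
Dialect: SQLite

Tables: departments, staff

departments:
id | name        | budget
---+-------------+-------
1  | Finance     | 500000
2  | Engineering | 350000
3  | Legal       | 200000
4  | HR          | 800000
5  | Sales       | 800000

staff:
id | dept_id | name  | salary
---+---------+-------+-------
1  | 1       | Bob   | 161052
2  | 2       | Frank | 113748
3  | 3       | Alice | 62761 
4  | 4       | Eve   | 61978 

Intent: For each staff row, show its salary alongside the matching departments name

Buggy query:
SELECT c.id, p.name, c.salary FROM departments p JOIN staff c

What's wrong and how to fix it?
Bug: Missing join condition: each staff row is matched to all departments rows instead of just its own

Fix: Specify the join condition linking the foreign key to the parent id

Corrected query:
SELECT c.id, p.name, c.salary FROM departments p JOIN staff c ON c.dept_id = p.id

Result:
id | name        | salary
---+-------------+-------
1  | Finance     | 161052
2  | Engineering | 113748
3  | Legal       | 62761 
4  | HR          | 61978 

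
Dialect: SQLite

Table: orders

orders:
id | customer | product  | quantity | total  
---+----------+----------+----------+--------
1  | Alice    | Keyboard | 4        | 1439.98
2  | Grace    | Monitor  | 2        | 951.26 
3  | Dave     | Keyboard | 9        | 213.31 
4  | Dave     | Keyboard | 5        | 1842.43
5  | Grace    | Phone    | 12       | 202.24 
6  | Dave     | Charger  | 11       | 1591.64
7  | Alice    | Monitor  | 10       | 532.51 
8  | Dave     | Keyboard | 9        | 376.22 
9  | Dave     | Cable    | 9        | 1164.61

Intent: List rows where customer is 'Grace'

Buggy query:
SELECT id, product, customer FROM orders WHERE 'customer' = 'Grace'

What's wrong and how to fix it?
Bug: 'customer' in single quotes is a string literal, not the column; the comparison is literal-vs-literal and never true

Fix: Reference the column as customer without single quotes

Corrected query:
SELECT id, product, customer FROM orders WHERE customer = 'Grace'

Result:
id | product | customer
---+---------+---------
2  | Monitor | Grace   
5  | Phone   | Grace   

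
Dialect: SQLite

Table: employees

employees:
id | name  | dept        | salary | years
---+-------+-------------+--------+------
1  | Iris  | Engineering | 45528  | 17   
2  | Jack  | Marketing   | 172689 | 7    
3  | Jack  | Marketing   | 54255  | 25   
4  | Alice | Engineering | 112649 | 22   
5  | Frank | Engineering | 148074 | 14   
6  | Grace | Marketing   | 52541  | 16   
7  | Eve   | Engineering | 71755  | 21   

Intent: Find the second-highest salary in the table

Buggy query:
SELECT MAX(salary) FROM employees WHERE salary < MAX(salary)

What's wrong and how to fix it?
Bug: MAX(salary) on the right of the comparison is an aggregate-in-WHERE error

Fix: Put the inner MAX in a scalar subquery

Corrected query:
SELECT MAX(salary) FROM employees WHERE salary < (SELECT MAX(salary) FROM employees)

Result:
MAX(salary)
-----------
148074     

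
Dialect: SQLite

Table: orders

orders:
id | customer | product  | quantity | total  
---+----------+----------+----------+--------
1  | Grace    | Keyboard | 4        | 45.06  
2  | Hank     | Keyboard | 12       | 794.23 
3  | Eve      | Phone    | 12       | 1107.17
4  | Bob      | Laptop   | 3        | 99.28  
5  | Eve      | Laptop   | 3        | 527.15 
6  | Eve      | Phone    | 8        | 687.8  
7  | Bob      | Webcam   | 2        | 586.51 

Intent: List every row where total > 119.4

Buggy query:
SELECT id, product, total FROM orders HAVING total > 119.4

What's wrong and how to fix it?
Bug: HAVING filters the output of aggregation, but this query has no GROUP BY and no aggregate functions, so SQLite rejects it (HAVING clause on a non-aggregate query); the condition here is per row

Fix: Use WHERE for row-level filtering

Corrected query:
SELECT id, product, total FROM orders WHERE total > 119.4

Result:
id | product  | total  
---+----------+--------
2  | Keyboard | 794.23 
3  | Phone    | 1107.17
5  | Laptop   | 527.15 
6  | Phone    | 687.8  
7  | Webcam   | 586.51 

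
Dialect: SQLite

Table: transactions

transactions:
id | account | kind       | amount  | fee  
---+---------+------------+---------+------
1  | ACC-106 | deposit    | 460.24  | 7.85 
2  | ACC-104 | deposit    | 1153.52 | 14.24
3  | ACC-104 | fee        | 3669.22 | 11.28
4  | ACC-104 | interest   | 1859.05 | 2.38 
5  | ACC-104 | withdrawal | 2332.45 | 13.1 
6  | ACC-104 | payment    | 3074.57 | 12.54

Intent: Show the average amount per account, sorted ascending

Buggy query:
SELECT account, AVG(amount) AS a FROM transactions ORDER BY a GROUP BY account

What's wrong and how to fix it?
Bug: ORDER BY appears before GROUP BY; SQL clause order requires GROUP BY first

Fix: Reorder: SELECT … FROM … GROUP BY … ORDER BY …

Corrected query:
SELECT account, AVG(amount) AS a FROM transactions GROUP BY account ORDER BY a

Result:
account | a       
--------+---------
ACC-106 | 460.24  
ACC-104 | 2417.762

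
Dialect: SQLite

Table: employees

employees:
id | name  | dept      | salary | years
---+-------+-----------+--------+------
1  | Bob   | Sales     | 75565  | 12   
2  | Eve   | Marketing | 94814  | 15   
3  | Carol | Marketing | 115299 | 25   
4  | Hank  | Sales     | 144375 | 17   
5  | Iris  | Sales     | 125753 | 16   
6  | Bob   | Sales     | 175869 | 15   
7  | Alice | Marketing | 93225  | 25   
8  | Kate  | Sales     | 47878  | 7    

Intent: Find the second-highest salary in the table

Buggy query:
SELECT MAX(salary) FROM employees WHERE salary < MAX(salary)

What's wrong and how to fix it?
Bug: MAX(salary) on the right of the comparison is an aggregate-in-WHERE error

Fix: Compute the overall MAX in a subquery, then take MAX of rows below it

Corrected query:
SELECT MAX(salary) FROM employees WHERE salary < (SELECT MAX(salary) FROM employees)

Result:
MAX(salary)
-----------
144375     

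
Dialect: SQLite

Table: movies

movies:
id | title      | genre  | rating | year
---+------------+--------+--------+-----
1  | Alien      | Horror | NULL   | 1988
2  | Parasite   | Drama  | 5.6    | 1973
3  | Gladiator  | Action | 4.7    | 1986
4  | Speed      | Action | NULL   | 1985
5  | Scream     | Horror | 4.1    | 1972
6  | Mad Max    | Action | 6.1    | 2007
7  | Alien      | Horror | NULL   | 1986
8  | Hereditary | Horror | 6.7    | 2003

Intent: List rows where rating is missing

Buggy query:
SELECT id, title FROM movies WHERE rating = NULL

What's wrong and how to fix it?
Bug: '= NULL' is always unknown in SQL three-valued logic, so no rows match

Fix: Replace '= NULL' with 'IS NULL'

Corrected query:
SELECT id, title FROM movies WHERE rating IS NULL

Result:
id | title
---+------
1  | Alien
4  | Speed
7  | Alien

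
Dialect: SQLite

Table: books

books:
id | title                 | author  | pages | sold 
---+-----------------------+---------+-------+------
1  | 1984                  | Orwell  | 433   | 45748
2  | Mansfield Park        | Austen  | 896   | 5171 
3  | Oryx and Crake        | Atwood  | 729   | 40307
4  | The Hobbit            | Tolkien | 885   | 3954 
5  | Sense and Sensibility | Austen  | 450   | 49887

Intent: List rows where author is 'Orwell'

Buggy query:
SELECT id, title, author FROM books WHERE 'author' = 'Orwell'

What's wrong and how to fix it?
Bug: 'author' in single quotes is a string literal, not the column; the comparison is literal-vs-literal and never true

Fix: Reference the column as author without single quotes

Corrected query:
SELECT id, title, author FROM books WHERE author = 'Orwell'

Result:
id | title | author
---+-------+-------
1  | 1984  | Orwell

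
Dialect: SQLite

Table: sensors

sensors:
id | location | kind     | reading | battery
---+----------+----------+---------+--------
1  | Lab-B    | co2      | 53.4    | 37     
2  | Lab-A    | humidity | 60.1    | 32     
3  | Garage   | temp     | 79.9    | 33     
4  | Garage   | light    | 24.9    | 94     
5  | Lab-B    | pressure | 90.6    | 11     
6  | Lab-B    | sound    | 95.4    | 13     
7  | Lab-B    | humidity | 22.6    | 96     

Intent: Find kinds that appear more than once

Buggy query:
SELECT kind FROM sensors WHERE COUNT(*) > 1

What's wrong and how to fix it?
Bug: COUNT(*) is an aggregate and cannot be used in WHERE

Fix: GROUP BY kind, then filter groups with HAVING COUNT(*) > 1

Corrected query:
SELECT kind FROM sensors GROUP BY kind HAVING COUNT(*) > 1

Result:
kind    
--------
humidity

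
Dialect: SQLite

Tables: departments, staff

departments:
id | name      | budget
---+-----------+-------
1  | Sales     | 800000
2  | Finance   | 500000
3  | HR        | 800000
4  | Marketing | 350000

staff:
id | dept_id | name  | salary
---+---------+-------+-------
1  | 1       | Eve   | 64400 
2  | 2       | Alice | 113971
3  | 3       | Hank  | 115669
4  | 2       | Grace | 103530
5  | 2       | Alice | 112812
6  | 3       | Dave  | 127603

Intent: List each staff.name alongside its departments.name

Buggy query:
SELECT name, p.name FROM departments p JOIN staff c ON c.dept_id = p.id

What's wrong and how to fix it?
Bug: Both tables have a 'name' column; the unqualified reference is ambiguous

Fix: Qualify the column with its table alias (c.name)

Corrected query:
SELECT c.name, p.name FROM departments p JOIN staff c ON c.dept_id = p.id

Result:
name  | name   
------+--------
Eve   | Sales  
Alice | Finance
Hank  | HR     
Grace | Finance
Alice | Finance
Dave  | HR     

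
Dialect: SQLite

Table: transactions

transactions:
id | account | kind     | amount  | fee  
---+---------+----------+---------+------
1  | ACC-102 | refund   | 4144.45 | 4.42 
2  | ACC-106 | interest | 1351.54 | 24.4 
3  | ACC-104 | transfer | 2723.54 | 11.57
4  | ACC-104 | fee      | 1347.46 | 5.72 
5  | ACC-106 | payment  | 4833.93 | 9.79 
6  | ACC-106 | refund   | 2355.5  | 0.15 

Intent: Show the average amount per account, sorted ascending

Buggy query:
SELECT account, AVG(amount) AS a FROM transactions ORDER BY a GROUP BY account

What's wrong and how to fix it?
Bug: ORDER BY appears before GROUP BY; SQL clause order requires GROUP BY first

Fix: Reorder: SELECT … FROM … GROUP BY … ORDER BY …

Corrected query:
SELECT account, AVG(amount) AS a FROM transactions GROUP BY account ORDER BY a

Result:
account | a      
--------+--------
ACC-104 | 2035.5 
ACC-106 | 2846.99
ACC-102 | 4144.45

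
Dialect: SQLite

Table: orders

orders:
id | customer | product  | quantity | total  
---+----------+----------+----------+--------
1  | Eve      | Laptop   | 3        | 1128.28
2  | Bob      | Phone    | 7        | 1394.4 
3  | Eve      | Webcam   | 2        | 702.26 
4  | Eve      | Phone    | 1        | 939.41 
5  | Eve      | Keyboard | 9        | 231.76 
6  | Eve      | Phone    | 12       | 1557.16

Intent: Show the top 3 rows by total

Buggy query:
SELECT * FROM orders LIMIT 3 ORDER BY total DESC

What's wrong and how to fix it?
Bug: LIMIT must come after ORDER BY

Fix: Sort with ORDER BY, then apply LIMIT

Corrected query:
SELECT * FROM orders ORDER BY total DESC LIMIT 3

Result:
id | customer | product | quantity | total  
---+----------+---------+----------+--------
6  | Eve      | Phone   | 12       | 1557.16
2  | Bob      | Phone   | 7        | 1394.4 
1  | Eve      | Laptop  | 3        | 1128.28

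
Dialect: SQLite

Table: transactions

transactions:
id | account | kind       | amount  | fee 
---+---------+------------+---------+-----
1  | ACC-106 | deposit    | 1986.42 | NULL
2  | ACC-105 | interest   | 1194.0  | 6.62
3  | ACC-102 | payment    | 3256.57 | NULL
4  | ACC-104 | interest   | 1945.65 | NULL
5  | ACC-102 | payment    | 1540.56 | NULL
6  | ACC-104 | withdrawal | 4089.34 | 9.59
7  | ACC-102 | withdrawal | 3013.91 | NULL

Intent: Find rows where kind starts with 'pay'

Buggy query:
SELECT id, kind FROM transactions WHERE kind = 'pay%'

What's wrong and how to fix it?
Bug: Wildcards only work with LIKE; '=' treats '%' as a literal character

Fix: Replace '=' with LIKE so 'pay%' is treated as a pattern

Corrected query:
SELECT id, kind FROM transactions WHERE kind LIKE 'pay%'

Result:
id | kind   
---+--------
3  | payment
5  | payment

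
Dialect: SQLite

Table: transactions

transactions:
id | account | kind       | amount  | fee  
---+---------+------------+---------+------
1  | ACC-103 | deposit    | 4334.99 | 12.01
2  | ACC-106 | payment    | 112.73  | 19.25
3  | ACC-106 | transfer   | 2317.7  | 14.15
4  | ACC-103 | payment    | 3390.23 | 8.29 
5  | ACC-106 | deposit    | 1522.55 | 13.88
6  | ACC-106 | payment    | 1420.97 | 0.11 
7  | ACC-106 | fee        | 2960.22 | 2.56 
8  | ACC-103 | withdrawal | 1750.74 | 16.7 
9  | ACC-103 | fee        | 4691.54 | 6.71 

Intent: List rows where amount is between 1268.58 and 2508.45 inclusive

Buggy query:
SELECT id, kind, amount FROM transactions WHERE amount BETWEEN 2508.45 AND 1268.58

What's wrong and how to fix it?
Bug: The bounds are reversed; BETWEEN a AND b requires a <= b to match anything

Fix: Write BETWEEN 1268.58 AND 2508.45

Corrected query:
SELECT id, kind, amount FROM transactions WHERE amount BETWEEN 1268.58 AND 2508.45

Result:
id | kind       | amount 
---+------------+--------
3  | transfer   | 2317.7 
5  | deposit    | 1522.55
6  | payment    | 1420.97
8  | withdrawal | 1750.74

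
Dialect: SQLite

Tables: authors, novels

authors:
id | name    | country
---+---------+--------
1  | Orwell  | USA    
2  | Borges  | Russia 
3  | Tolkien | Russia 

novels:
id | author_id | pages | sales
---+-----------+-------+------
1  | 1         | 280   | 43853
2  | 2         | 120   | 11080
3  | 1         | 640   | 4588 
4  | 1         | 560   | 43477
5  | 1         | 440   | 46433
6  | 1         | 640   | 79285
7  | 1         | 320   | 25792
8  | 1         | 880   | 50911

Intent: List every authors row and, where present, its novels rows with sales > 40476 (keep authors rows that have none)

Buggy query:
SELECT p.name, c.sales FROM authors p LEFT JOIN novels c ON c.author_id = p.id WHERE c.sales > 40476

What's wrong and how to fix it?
Bug: A WHERE condition on the right-hand table after LEFT JOIN drops unmatched parents

Fix: Move the right-table condition into the ON clause so unmatched parents are kept

Corrected query:
SELECT p.name, c.sales FROM authors p LEFT JOIN novels c ON c.author_id = p.id AND c.sales > 40476

Result:
name    | sales
--------+------
Orwell  | 43477
Orwell  | 43853
Orwell  | 46433
Orwell  | 50911
Orwell  | 79285
Borges  | NULL 
Tolkien | NULL 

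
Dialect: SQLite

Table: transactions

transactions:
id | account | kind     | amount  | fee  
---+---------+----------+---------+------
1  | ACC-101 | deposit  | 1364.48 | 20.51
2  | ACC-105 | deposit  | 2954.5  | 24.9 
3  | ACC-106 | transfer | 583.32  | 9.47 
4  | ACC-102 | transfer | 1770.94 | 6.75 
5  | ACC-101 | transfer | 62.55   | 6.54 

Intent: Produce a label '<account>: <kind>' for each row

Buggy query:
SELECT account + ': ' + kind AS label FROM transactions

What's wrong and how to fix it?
Bug: '+' is numeric addition; on text columns SQLite converts them to 0 instead of concatenating

Fix: Replace + with || to concatenate text

Corrected query:
SELECT account || ': ' || kind AS label FROM transactions

Result:
label            
-----------------
ACC-101: deposit 
ACC-105: deposit 
ACC-106: transfer
ACC-102: transfer
ACC-101: transfer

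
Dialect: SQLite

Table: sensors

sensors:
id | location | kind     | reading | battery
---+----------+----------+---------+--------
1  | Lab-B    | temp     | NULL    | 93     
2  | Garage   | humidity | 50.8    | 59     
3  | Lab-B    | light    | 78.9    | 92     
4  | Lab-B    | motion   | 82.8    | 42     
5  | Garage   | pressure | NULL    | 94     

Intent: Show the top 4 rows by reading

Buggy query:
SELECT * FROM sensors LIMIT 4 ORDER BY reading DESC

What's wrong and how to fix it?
Bug: ORDER BY cannot follow LIMIT; LIMIT is the final clause

Fix: Swap the clauses: ORDER BY first, then LIMIT

Corrected query:
SELECT * FROM sensors ORDER BY reading DESC LIMIT 4

Result:
id | location | kind     | reading | battery
---+----------+----------+---------+--------
4  | Lab-B    | motion   | 82.8    | 42     
3  | Lab-B    | light    | 78.9    | 92     
2  | Garage   | humidity | 50.8    | 59     
1  | Lab-B    | temp     | NULL    | 93     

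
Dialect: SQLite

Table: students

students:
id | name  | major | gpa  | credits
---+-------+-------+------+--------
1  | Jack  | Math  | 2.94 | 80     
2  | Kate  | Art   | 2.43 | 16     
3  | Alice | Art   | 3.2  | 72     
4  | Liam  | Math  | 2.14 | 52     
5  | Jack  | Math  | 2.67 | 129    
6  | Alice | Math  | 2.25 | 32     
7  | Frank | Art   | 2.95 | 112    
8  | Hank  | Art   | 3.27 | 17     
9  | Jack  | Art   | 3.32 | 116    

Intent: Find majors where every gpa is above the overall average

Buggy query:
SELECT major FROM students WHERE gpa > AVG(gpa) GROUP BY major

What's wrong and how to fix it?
Bug: AVG() is an aggregate; it can't sit directly in WHERE

Fix: Compute the overall average in a scalar subquery and compare each group's MIN against it in HAVING

Corrected query:
SELECT major FROM students GROUP BY major HAVING MIN(gpa) > (SELECT AVG(gpa) FROM students)

Result:
(no rows)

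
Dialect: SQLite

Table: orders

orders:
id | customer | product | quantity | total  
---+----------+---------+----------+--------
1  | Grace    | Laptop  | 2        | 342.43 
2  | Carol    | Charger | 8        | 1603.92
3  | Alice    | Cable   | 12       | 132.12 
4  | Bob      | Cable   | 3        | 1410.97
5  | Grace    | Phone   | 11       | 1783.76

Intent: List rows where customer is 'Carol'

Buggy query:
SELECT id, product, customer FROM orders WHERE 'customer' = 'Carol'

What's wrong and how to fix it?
Bug: 'customer' in single quotes is a string literal, not the column; the comparison is literal-vs-literal and never true

Fix: Remove the quotes around the column name (or use double quotes for an identifier)

Corrected query:
SELECT id, product, customer FROM orders WHERE customer = 'Carol'

Result:
id | product | customer
---+---------+---------
2  | Charger | Carol   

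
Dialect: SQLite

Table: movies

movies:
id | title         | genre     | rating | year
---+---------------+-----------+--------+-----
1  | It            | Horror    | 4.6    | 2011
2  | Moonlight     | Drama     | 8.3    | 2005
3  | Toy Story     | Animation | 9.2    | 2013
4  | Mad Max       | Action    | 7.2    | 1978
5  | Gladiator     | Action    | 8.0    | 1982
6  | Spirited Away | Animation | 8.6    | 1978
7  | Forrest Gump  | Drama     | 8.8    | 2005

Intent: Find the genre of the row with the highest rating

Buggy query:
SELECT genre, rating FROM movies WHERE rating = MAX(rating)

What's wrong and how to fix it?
Bug: MAX(rating) is an aggregate and cannot be used directly in WHERE

Fix: Wrap MAX in a scalar subquery so WHERE compares against a single value

Corrected query:
SELECT genre, rating FROM movies WHERE rating = (SELECT MAX(rating) FROM movies)

Result:
genre     | rating
----------+-------
Animation | 9.2   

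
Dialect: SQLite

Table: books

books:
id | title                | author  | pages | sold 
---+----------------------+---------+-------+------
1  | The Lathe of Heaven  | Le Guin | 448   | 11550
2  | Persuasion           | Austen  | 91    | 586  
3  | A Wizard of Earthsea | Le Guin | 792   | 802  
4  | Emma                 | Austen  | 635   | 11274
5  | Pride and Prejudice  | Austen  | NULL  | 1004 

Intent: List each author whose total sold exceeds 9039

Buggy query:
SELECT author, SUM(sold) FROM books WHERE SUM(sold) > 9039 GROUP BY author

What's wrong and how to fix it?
Bug: Aggregate functions cannot appear in a WHERE clause

Fix: Use HAVING (which filters groups after aggregation) instead of WHERE

Corrected query:
SELECT author, SUM(sold) FROM books GROUP BY author HAVING SUM(sold) > 9039

Result:
author  | SUM(sold)
--------+----------
Austen  | 12864    
Le Guin | 12352    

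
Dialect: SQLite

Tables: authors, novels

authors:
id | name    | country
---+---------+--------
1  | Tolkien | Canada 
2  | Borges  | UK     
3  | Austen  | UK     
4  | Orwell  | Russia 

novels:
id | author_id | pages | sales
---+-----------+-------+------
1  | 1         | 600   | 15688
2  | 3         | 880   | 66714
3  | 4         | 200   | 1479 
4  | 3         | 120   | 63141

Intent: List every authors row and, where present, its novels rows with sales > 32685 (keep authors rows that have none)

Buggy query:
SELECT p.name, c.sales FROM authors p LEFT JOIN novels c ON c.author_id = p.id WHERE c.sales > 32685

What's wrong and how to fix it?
Bug: A WHERE condition on the right-hand table after LEFT JOIN drops unmatched parents

Fix: Put 'c.sales > 32685' in the JOIN's ON clause instead of WHERE

Corrected query:
SELECT p.name, c.sales FROM authors p LEFT JOIN novels c ON c.author_id = p.id AND c.sales > 32685

Result:
name    | sales
--------+------
Tolkien | NULL 
Borges  | NULL 
Austen  | 63141
Austen  | 66714
Orwell  | NULL 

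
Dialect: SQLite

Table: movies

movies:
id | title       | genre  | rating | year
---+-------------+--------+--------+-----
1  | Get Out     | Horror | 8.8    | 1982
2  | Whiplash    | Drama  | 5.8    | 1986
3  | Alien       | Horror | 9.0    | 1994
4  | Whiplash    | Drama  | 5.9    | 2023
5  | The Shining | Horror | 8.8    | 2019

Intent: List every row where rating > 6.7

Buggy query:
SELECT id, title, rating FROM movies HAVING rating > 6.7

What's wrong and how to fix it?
Bug: HAVING filters the output of aggregation, but this query has no GROUP BY and no aggregate functions, so SQLite rejects it (HAVING clause on a non-aggregate query); the condition here is per row

Fix: Replace HAVING with WHERE since the condition applies to individual rows

Corrected query:
SELECT id, title, rating FROM movies WHERE rating > 6.7

Result:
id | title       | rating
---+-------------+-------
1  | Get Out     | 8.8   
3  | Alien       | 9     
5  | The Shining | 8.8   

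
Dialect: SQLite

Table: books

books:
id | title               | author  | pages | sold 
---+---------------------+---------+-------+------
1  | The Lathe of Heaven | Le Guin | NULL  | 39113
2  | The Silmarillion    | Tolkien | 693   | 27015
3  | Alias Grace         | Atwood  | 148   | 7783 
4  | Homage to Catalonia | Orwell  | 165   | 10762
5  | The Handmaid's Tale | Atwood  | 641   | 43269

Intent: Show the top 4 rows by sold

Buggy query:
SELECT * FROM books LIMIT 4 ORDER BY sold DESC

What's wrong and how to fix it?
Bug: LIMIT must come after ORDER BY

Fix: Swap the clauses: ORDER BY first, then LIMIT

Corrected query:
SELECT * FROM books ORDER BY sold DESC LIMIT 4

Result:
id | title               | author  | pages | sold 
---+---------------------+---------+-------+------
5  | The Handmaid's Tale | Atwood  | 641   | 43269
1  | The Lathe of Heaven | Le Guin | NULL  | 39113
2  | The Silmarillion    | Tolkien | 693   | 27015
4  | Homage to Catalonia | Orwell  | 165   | 10762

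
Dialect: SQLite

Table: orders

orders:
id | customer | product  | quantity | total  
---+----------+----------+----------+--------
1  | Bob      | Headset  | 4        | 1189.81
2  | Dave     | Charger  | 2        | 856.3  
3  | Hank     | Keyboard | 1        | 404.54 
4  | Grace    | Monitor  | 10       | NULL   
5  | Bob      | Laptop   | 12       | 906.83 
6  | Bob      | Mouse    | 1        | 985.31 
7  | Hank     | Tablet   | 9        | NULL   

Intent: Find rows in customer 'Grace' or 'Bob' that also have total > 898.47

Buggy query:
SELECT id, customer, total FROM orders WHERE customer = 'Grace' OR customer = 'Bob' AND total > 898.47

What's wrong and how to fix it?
Bug: Without parentheses, AND is evaluated before OR, so the total filter only applies to the 'Bob' branch

Fix: Add parentheses around the OR so the AND applies to both alternatives

Corrected query:
SELECT id, customer, total FROM orders WHERE (customer = 'Grace' OR customer = 'Bob') AND total > 898.47

Result:
id | customer | total  
---+----------+--------
1  | Bob      | 1189.81
5  | Bob      | 906.83 
6  | Bob      | 985.31 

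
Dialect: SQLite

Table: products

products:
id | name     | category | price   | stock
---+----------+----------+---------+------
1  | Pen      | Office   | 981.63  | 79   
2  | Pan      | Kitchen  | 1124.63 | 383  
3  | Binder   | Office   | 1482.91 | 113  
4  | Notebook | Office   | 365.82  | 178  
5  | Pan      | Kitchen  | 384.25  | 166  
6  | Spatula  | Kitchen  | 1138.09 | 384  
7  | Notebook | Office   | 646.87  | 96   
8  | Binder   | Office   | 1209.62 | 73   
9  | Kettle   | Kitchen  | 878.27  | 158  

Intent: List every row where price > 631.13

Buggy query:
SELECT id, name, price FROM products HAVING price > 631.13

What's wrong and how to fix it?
Bug: This is a non-aggregate query (no GROUP BY, no aggregates), so in SQLite the HAVING clause is invalid here; a row-level condition belongs in WHERE

Fix: Replace HAVING with WHERE since the condition applies to individual rows

Corrected query:
SELECT id, name, price FROM products WHERE price > 631.13

Result:
id | name     | price  
---+----------+--------
1  | Pen      | 981.63 
2  | Pan      | 1124.63
3  | Binder   | 1482.91
6  | Spatula  | 1138.09
7  | Notebook | 646.87 
8  | Binder   | 1209.62
9  | Kettle   | 878.27 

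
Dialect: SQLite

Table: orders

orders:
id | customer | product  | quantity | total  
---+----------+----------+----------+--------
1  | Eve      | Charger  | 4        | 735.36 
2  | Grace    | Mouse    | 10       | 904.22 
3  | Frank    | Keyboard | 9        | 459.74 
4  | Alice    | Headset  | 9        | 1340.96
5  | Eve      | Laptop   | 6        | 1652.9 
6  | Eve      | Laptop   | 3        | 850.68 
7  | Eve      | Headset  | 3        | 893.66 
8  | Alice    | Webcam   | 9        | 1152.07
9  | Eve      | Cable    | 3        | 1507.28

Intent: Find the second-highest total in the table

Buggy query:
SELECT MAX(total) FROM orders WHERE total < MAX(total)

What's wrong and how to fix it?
Bug: MAX(total) on the right of the comparison is an aggregate-in-WHERE error

Fix: Put the inner MAX in a scalar subquery

Corrected query:
SELECT MAX(total) FROM orders WHERE total < (SELECT MAX(total) FROM orders)

Result:
MAX(total)
----------
1507.28   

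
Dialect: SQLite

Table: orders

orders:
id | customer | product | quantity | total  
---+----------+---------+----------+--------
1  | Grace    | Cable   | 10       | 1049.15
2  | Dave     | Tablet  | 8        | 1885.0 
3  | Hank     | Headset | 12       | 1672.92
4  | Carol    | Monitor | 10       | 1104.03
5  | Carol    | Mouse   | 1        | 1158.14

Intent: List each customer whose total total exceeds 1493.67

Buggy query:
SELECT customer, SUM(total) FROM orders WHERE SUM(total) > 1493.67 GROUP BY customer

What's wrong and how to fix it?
Bug: WHERE runs before GROUP BY, so aggregates aren't available there

Fix: Use HAVING (which filters groups after aggregation) instead of WHERE

Corrected query:
SELECT customer, SUM(total) FROM orders GROUP BY customer HAVING SUM(total) > 1493.67

Result:
customer | SUM(total)
---------+-----------
Carol    | 2262.17   
Dave     | 1885      
Hank     | 1672.92   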